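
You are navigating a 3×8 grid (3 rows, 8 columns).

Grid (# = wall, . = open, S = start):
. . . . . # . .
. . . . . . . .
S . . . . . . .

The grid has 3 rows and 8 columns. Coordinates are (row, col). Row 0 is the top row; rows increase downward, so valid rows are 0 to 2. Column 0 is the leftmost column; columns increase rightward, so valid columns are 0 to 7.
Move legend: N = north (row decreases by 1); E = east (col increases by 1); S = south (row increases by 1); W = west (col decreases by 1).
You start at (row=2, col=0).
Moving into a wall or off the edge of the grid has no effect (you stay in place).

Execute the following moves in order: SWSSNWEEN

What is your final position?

Answer: Final position: (row=0, col=2)

Derivation:
Start: (row=2, col=0)
  S (south): blocked, stay at (row=2, col=0)
  W (west): blocked, stay at (row=2, col=0)
  S (south): blocked, stay at (row=2, col=0)
  S (south): blocked, stay at (row=2, col=0)
  N (north): (row=2, col=0) -> (row=1, col=0)
  W (west): blocked, stay at (row=1, col=0)
  E (east): (row=1, col=0) -> (row=1, col=1)
  E (east): (row=1, col=1) -> (row=1, col=2)
  N (north): (row=1, col=2) -> (row=0, col=2)
Final: (row=0, col=2)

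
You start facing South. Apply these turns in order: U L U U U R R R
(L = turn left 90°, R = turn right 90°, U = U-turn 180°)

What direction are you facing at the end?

Start: South
  U (U-turn (180°)) -> North
  L (left (90° counter-clockwise)) -> West
  U (U-turn (180°)) -> East
  U (U-turn (180°)) -> West
  U (U-turn (180°)) -> East
  R (right (90° clockwise)) -> South
  R (right (90° clockwise)) -> West
  R (right (90° clockwise)) -> North
Final: North

Answer: Final heading: North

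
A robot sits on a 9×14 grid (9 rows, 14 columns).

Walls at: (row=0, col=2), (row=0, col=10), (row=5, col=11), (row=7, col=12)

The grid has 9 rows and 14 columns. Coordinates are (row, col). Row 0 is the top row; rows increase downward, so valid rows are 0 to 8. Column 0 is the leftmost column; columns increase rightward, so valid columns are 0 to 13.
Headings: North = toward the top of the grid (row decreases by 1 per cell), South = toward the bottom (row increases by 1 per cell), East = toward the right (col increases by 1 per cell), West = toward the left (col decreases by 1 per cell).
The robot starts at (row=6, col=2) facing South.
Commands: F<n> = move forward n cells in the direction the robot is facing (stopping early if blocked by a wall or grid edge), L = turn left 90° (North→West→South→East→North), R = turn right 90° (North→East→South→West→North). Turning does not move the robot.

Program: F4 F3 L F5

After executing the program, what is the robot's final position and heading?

Answer: Final position: (row=8, col=7), facing East

Derivation:
Start: (row=6, col=2), facing South
  F4: move forward 2/4 (blocked), now at (row=8, col=2)
  F3: move forward 0/3 (blocked), now at (row=8, col=2)
  L: turn left, now facing East
  F5: move forward 5, now at (row=8, col=7)
Final: (row=8, col=7), facing East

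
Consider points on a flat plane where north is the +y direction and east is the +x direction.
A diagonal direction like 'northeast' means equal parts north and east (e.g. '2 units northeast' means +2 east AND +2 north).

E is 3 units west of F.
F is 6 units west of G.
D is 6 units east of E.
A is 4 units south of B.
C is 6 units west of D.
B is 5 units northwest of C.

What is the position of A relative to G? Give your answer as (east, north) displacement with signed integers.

Answer: A is at (east=-14, north=1) relative to G.

Derivation:
Place G at the origin (east=0, north=0).
  F is 6 units west of G: delta (east=-6, north=+0); F at (east=-6, north=0).
  E is 3 units west of F: delta (east=-3, north=+0); E at (east=-9, north=0).
  D is 6 units east of E: delta (east=+6, north=+0); D at (east=-3, north=0).
  C is 6 units west of D: delta (east=-6, north=+0); C at (east=-9, north=0).
  B is 5 units northwest of C: delta (east=-5, north=+5); B at (east=-14, north=5).
  A is 4 units south of B: delta (east=+0, north=-4); A at (east=-14, north=1).
Therefore A relative to G: (east=-14, north=1).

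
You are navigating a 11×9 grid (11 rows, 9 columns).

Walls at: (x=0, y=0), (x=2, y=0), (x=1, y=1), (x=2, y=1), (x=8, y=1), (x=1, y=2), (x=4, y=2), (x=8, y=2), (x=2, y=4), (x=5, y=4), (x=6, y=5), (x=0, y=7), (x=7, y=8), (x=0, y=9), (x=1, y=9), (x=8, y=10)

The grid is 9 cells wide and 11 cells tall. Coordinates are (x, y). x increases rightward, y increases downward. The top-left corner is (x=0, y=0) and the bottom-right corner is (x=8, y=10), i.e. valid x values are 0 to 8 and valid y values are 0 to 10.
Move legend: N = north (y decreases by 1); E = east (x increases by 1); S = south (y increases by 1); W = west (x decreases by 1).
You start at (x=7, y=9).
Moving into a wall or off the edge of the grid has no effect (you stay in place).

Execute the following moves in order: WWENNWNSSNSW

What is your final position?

Start: (x=7, y=9)
  W (west): (x=7, y=9) -> (x=6, y=9)
  W (west): (x=6, y=9) -> (x=5, y=9)
  E (east): (x=5, y=9) -> (x=6, y=9)
  N (north): (x=6, y=9) -> (x=6, y=8)
  N (north): (x=6, y=8) -> (x=6, y=7)
  W (west): (x=6, y=7) -> (x=5, y=7)
  N (north): (x=5, y=7) -> (x=5, y=6)
  S (south): (x=5, y=6) -> (x=5, y=7)
  S (south): (x=5, y=7) -> (x=5, y=8)
  N (north): (x=5, y=8) -> (x=5, y=7)
  S (south): (x=5, y=7) -> (x=5, y=8)
  W (west): (x=5, y=8) -> (x=4, y=8)
Final: (x=4, y=8)

Answer: Final position: (x=4, y=8)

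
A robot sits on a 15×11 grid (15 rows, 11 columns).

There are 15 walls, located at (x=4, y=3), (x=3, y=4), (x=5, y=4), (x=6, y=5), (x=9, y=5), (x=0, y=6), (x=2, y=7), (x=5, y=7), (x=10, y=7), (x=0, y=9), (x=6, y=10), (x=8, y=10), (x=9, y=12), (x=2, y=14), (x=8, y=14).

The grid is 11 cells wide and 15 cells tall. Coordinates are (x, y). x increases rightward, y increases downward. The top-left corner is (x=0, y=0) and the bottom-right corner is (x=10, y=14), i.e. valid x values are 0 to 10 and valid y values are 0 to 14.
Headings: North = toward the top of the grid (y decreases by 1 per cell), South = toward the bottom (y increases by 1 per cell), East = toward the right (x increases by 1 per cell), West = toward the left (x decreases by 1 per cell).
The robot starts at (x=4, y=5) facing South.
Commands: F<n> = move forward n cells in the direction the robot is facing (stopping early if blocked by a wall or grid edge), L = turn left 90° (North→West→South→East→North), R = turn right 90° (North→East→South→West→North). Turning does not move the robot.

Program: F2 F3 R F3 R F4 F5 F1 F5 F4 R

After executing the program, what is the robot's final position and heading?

Answer: Final position: (x=1, y=0), facing East

Derivation:
Start: (x=4, y=5), facing South
  F2: move forward 2, now at (x=4, y=7)
  F3: move forward 3, now at (x=4, y=10)
  R: turn right, now facing West
  F3: move forward 3, now at (x=1, y=10)
  R: turn right, now facing North
  F4: move forward 4, now at (x=1, y=6)
  F5: move forward 5, now at (x=1, y=1)
  F1: move forward 1, now at (x=1, y=0)
  F5: move forward 0/5 (blocked), now at (x=1, y=0)
  F4: move forward 0/4 (blocked), now at (x=1, y=0)
  R: turn right, now facing East
Final: (x=1, y=0), facing East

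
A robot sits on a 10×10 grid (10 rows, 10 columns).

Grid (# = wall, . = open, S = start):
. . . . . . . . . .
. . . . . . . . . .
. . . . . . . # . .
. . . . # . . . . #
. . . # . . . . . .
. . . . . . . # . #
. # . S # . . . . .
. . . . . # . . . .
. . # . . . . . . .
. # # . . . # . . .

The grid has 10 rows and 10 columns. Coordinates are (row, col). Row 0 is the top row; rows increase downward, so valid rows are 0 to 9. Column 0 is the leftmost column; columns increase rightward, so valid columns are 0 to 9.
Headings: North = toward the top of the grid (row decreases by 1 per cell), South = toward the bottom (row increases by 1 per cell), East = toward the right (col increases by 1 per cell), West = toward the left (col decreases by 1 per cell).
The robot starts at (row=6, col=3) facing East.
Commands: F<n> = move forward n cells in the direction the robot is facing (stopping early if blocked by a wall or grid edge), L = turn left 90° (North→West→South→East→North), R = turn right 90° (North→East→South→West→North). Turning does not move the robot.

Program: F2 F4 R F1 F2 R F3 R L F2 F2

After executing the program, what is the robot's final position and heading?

Start: (row=6, col=3), facing East
  F2: move forward 0/2 (blocked), now at (row=6, col=3)
  F4: move forward 0/4 (blocked), now at (row=6, col=3)
  R: turn right, now facing South
  F1: move forward 1, now at (row=7, col=3)
  F2: move forward 2, now at (row=9, col=3)
  R: turn right, now facing West
  F3: move forward 0/3 (blocked), now at (row=9, col=3)
  R: turn right, now facing North
  L: turn left, now facing West
  F2: move forward 0/2 (blocked), now at (row=9, col=3)
  F2: move forward 0/2 (blocked), now at (row=9, col=3)
Final: (row=9, col=3), facing West

Answer: Final position: (row=9, col=3), facing West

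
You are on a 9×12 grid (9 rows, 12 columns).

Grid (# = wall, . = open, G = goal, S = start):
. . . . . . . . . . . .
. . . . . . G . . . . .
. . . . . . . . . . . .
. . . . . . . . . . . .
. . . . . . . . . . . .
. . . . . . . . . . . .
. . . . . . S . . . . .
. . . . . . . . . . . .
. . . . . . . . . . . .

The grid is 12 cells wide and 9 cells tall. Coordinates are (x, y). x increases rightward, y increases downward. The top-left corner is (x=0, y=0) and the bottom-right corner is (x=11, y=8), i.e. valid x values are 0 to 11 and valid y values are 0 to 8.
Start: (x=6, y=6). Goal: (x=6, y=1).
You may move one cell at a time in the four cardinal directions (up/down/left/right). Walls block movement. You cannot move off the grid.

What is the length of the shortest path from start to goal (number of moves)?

BFS from (x=6, y=6) until reaching (x=6, y=1):
  Distance 0: (x=6, y=6)
  Distance 1: (x=6, y=5), (x=5, y=6), (x=7, y=6), (x=6, y=7)
  Distance 2: (x=6, y=4), (x=5, y=5), (x=7, y=5), (x=4, y=6), (x=8, y=6), (x=5, y=7), (x=7, y=7), (x=6, y=8)
  Distance 3: (x=6, y=3), (x=5, y=4), (x=7, y=4), (x=4, y=5), (x=8, y=5), (x=3, y=6), (x=9, y=6), (x=4, y=7), (x=8, y=7), (x=5, y=8), (x=7, y=8)
  Distance 4: (x=6, y=2), (x=5, y=3), (x=7, y=3), (x=4, y=4), (x=8, y=4), (x=3, y=5), (x=9, y=5), (x=2, y=6), (x=10, y=6), (x=3, y=7), (x=9, y=7), (x=4, y=8), (x=8, y=8)
  Distance 5: (x=6, y=1), (x=5, y=2), (x=7, y=2), (x=4, y=3), (x=8, y=3), (x=3, y=4), (x=9, y=4), (x=2, y=5), (x=10, y=5), (x=1, y=6), (x=11, y=6), (x=2, y=7), (x=10, y=7), (x=3, y=8), (x=9, y=8)  <- goal reached here
One shortest path (5 moves): (x=6, y=6) -> (x=6, y=5) -> (x=6, y=4) -> (x=6, y=3) -> (x=6, y=2) -> (x=6, y=1)

Answer: Shortest path length: 5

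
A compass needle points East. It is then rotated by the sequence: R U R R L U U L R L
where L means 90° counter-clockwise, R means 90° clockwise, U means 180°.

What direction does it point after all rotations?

Start: East
  R (right (90° clockwise)) -> South
  U (U-turn (180°)) -> North
  R (right (90° clockwise)) -> East
  R (right (90° clockwise)) -> South
  L (left (90° counter-clockwise)) -> East
  U (U-turn (180°)) -> West
  U (U-turn (180°)) -> East
  L (left (90° counter-clockwise)) -> North
  R (right (90° clockwise)) -> East
  L (left (90° counter-clockwise)) -> North
Final: North

Answer: Final heading: North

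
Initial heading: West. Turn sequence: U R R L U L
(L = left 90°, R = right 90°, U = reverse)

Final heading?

Start: West
  U (U-turn (180°)) -> East
  R (right (90° clockwise)) -> South
  R (right (90° clockwise)) -> West
  L (left (90° counter-clockwise)) -> South
  U (U-turn (180°)) -> North
  L (left (90° counter-clockwise)) -> West
Final: West

Answer: Final heading: West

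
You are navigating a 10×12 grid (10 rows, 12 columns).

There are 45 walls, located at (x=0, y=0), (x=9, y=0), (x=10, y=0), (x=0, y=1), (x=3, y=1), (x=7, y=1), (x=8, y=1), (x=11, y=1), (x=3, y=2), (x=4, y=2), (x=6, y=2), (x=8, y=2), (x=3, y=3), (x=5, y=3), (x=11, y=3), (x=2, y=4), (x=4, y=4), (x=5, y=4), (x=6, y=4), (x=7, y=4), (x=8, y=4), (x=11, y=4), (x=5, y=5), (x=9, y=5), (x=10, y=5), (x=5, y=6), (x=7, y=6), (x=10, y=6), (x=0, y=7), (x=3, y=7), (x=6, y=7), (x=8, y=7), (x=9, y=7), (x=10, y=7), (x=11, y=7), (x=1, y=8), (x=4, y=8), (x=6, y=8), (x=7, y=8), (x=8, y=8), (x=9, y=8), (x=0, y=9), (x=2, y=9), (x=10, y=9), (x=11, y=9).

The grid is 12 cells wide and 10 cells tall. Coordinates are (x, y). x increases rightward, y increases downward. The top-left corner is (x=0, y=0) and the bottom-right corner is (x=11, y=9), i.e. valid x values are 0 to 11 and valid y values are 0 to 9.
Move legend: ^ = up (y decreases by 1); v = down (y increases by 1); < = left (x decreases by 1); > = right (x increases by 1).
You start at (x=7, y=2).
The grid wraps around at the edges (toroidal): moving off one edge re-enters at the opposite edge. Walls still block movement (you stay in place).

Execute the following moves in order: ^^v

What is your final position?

Start: (x=7, y=2)
  ^ (up): blocked, stay at (x=7, y=2)
  ^ (up): blocked, stay at (x=7, y=2)
  v (down): (x=7, y=2) -> (x=7, y=3)
Final: (x=7, y=3)

Answer: Final position: (x=7, y=3)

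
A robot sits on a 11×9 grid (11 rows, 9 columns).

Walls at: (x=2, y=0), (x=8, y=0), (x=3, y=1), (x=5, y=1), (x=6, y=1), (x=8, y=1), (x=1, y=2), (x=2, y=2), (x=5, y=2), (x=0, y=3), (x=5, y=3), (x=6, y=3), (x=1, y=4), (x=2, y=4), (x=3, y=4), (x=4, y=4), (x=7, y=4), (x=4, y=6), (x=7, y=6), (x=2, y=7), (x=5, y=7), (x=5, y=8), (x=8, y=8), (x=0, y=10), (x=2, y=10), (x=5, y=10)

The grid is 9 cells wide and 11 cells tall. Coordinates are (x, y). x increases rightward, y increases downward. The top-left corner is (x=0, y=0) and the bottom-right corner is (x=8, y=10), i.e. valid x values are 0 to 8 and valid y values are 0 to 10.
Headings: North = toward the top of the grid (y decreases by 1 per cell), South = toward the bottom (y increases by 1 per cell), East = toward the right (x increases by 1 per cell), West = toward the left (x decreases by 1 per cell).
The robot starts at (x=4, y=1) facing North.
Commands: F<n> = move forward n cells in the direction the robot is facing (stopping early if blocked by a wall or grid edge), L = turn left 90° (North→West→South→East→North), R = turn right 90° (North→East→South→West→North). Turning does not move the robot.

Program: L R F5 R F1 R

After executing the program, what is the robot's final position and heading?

Answer: Final position: (x=5, y=0), facing South

Derivation:
Start: (x=4, y=1), facing North
  L: turn left, now facing West
  R: turn right, now facing North
  F5: move forward 1/5 (blocked), now at (x=4, y=0)
  R: turn right, now facing East
  F1: move forward 1, now at (x=5, y=0)
  R: turn right, now facing South
Final: (x=5, y=0), facing South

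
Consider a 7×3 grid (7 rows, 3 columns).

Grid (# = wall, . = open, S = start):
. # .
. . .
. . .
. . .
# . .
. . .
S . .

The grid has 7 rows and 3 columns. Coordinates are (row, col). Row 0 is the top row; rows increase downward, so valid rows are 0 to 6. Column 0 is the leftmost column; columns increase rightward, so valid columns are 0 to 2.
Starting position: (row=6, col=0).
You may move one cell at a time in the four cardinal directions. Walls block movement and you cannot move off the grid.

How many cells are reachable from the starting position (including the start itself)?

BFS flood-fill from (row=6, col=0):
  Distance 0: (row=6, col=0)
  Distance 1: (row=5, col=0), (row=6, col=1)
  Distance 2: (row=5, col=1), (row=6, col=2)
  Distance 3: (row=4, col=1), (row=5, col=2)
  Distance 4: (row=3, col=1), (row=4, col=2)
  Distance 5: (row=2, col=1), (row=3, col=0), (row=3, col=2)
  Distance 6: (row=1, col=1), (row=2, col=0), (row=2, col=2)
  Distance 7: (row=1, col=0), (row=1, col=2)
  Distance 8: (row=0, col=0), (row=0, col=2)
Total reachable: 19 (grid has 19 open cells total)

Answer: Reachable cells: 19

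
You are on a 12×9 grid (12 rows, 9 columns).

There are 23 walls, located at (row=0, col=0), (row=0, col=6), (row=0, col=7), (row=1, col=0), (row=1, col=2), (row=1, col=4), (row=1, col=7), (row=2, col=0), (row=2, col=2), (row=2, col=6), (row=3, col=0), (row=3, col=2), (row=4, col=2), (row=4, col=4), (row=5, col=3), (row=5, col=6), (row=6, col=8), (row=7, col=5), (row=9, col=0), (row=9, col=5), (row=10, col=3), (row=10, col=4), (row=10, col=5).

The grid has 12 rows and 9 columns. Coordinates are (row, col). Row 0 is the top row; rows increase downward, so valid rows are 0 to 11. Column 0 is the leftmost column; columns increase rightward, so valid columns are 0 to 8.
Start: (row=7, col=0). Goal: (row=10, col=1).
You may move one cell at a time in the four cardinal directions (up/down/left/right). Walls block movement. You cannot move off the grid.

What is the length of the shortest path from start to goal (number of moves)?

Answer: Shortest path length: 4

Derivation:
BFS from (row=7, col=0) until reaching (row=10, col=1):
  Distance 0: (row=7, col=0)
  Distance 1: (row=6, col=0), (row=7, col=1), (row=8, col=0)
  Distance 2: (row=5, col=0), (row=6, col=1), (row=7, col=2), (row=8, col=1)
  Distance 3: (row=4, col=0), (row=5, col=1), (row=6, col=2), (row=7, col=3), (row=8, col=2), (row=9, col=1)
  Distance 4: (row=4, col=1), (row=5, col=2), (row=6, col=3), (row=7, col=4), (row=8, col=3), (row=9, col=2), (row=10, col=1)  <- goal reached here
One shortest path (4 moves): (row=7, col=0) -> (row=7, col=1) -> (row=8, col=1) -> (row=9, col=1) -> (row=10, col=1)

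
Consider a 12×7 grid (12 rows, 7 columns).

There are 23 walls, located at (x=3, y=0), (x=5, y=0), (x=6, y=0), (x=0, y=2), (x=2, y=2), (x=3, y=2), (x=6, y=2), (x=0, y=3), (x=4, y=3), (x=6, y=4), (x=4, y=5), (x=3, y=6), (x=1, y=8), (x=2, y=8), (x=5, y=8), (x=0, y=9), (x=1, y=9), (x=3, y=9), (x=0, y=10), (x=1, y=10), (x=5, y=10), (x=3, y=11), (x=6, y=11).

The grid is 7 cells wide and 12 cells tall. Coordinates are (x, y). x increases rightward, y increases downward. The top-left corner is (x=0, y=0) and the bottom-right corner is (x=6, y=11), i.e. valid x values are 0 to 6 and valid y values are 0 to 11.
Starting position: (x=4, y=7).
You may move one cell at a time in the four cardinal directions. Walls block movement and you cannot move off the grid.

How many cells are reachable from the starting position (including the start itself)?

Answer: Reachable cells: 61

Derivation:
BFS flood-fill from (x=4, y=7):
  Distance 0: (x=4, y=7)
  Distance 1: (x=4, y=6), (x=3, y=7), (x=5, y=7), (x=4, y=8)
  Distance 2: (x=5, y=6), (x=2, y=7), (x=6, y=7), (x=3, y=8), (x=4, y=9)
  Distance 3: (x=5, y=5), (x=2, y=6), (x=6, y=6), (x=1, y=7), (x=6, y=8), (x=5, y=9), (x=4, y=10)
  Distance 4: (x=5, y=4), (x=2, y=5), (x=6, y=5), (x=1, y=6), (x=0, y=7), (x=6, y=9), (x=3, y=10), (x=4, y=11)
  Distance 5: (x=5, y=3), (x=2, y=4), (x=4, y=4), (x=1, y=5), (x=3, y=5), (x=0, y=6), (x=0, y=8), (x=2, y=10), (x=6, y=10), (x=5, y=11)
  Distance 6: (x=5, y=2), (x=2, y=3), (x=6, y=3), (x=1, y=4), (x=3, y=4), (x=0, y=5), (x=2, y=9), (x=2, y=11)
  Distance 7: (x=5, y=1), (x=4, y=2), (x=1, y=3), (x=3, y=3), (x=0, y=4), (x=1, y=11)
  Distance 8: (x=4, y=1), (x=6, y=1), (x=1, y=2), (x=0, y=11)
  Distance 9: (x=4, y=0), (x=1, y=1), (x=3, y=1)
  Distance 10: (x=1, y=0), (x=0, y=1), (x=2, y=1)
  Distance 11: (x=0, y=0), (x=2, y=0)
Total reachable: 61 (grid has 61 open cells total)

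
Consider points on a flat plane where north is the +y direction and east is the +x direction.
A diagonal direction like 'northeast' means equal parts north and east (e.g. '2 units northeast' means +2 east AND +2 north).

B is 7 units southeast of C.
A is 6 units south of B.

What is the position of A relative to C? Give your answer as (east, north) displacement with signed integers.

Answer: A is at (east=7, north=-13) relative to C.

Derivation:
Place C at the origin (east=0, north=0).
  B is 7 units southeast of C: delta (east=+7, north=-7); B at (east=7, north=-7).
  A is 6 units south of B: delta (east=+0, north=-6); A at (east=7, north=-13).
Therefore A relative to C: (east=7, north=-13).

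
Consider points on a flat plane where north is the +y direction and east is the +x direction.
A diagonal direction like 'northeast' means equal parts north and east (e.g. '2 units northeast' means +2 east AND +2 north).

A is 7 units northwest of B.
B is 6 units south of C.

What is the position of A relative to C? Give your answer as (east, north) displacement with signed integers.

Answer: A is at (east=-7, north=1) relative to C.

Derivation:
Place C at the origin (east=0, north=0).
  B is 6 units south of C: delta (east=+0, north=-6); B at (east=0, north=-6).
  A is 7 units northwest of B: delta (east=-7, north=+7); A at (east=-7, north=1).
Therefore A relative to C: (east=-7, north=1).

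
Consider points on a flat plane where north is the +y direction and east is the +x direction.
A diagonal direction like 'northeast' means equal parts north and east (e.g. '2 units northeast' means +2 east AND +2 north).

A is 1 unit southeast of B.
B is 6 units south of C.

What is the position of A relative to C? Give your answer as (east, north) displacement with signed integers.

Answer: A is at (east=1, north=-7) relative to C.

Derivation:
Place C at the origin (east=0, north=0).
  B is 6 units south of C: delta (east=+0, north=-6); B at (east=0, north=-6).
  A is 1 unit southeast of B: delta (east=+1, north=-1); A at (east=1, north=-7).
Therefore A relative to C: (east=1, north=-7).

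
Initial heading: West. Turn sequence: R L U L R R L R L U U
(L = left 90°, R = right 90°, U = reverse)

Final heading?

Answer: Final heading: East

Derivation:
Start: West
  R (right (90° clockwise)) -> North
  L (left (90° counter-clockwise)) -> West
  U (U-turn (180°)) -> East
  L (left (90° counter-clockwise)) -> North
  R (right (90° clockwise)) -> East
  R (right (90° clockwise)) -> South
  L (left (90° counter-clockwise)) -> East
  R (right (90° clockwise)) -> South
  L (left (90° counter-clockwise)) -> East
  U (U-turn (180°)) -> West
  U (U-turn (180°)) -> East
Final: East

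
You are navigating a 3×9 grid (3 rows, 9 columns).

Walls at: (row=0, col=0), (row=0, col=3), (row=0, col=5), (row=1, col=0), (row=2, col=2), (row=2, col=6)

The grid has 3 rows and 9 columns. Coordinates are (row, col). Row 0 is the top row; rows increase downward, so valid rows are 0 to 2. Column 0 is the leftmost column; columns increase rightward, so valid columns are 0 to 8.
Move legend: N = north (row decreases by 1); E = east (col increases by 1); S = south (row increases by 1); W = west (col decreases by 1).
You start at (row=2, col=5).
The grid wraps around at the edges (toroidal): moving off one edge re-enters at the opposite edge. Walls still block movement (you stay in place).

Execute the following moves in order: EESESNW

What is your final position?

Start: (row=2, col=5)
  E (east): blocked, stay at (row=2, col=5)
  E (east): blocked, stay at (row=2, col=5)
  S (south): blocked, stay at (row=2, col=5)
  E (east): blocked, stay at (row=2, col=5)
  S (south): blocked, stay at (row=2, col=5)
  N (north): (row=2, col=5) -> (row=1, col=5)
  W (west): (row=1, col=5) -> (row=1, col=4)
Final: (row=1, col=4)

Answer: Final position: (row=1, col=4)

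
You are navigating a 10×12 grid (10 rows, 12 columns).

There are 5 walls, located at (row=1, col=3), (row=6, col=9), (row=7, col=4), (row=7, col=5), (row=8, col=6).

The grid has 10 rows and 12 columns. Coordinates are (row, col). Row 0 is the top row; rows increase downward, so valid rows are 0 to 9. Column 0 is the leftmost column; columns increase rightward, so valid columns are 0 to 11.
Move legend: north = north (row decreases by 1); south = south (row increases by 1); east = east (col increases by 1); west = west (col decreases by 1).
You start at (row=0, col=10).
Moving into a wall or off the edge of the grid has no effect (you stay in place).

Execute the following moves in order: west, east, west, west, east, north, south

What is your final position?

Start: (row=0, col=10)
  west (west): (row=0, col=10) -> (row=0, col=9)
  east (east): (row=0, col=9) -> (row=0, col=10)
  west (west): (row=0, col=10) -> (row=0, col=9)
  west (west): (row=0, col=9) -> (row=0, col=8)
  east (east): (row=0, col=8) -> (row=0, col=9)
  north (north): blocked, stay at (row=0, col=9)
  south (south): (row=0, col=9) -> (row=1, col=9)
Final: (row=1, col=9)

Answer: Final position: (row=1, col=9)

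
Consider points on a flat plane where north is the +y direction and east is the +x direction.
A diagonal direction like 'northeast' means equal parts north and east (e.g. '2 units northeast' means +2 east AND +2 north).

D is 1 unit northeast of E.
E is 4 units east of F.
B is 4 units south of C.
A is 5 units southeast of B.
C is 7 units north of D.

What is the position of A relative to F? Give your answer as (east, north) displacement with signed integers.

Answer: A is at (east=10, north=-1) relative to F.

Derivation:
Place F at the origin (east=0, north=0).
  E is 4 units east of F: delta (east=+4, north=+0); E at (east=4, north=0).
  D is 1 unit northeast of E: delta (east=+1, north=+1); D at (east=5, north=1).
  C is 7 units north of D: delta (east=+0, north=+7); C at (east=5, north=8).
  B is 4 units south of C: delta (east=+0, north=-4); B at (east=5, north=4).
  A is 5 units southeast of B: delta (east=+5, north=-5); A at (east=10, north=-1).
Therefore A relative to F: (east=10, north=-1).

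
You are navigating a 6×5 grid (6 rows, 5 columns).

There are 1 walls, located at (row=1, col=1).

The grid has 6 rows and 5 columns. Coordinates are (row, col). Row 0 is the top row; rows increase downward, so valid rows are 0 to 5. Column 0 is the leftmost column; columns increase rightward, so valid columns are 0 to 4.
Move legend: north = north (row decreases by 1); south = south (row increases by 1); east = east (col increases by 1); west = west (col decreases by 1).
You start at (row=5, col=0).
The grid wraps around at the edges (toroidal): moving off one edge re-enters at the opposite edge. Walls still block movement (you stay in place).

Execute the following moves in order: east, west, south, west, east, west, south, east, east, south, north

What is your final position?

Start: (row=5, col=0)
  east (east): (row=5, col=0) -> (row=5, col=1)
  west (west): (row=5, col=1) -> (row=5, col=0)
  south (south): (row=5, col=0) -> (row=0, col=0)
  west (west): (row=0, col=0) -> (row=0, col=4)
  east (east): (row=0, col=4) -> (row=0, col=0)
  west (west): (row=0, col=0) -> (row=0, col=4)
  south (south): (row=0, col=4) -> (row=1, col=4)
  east (east): (row=1, col=4) -> (row=1, col=0)
  east (east): blocked, stay at (row=1, col=0)
  south (south): (row=1, col=0) -> (row=2, col=0)
  north (north): (row=2, col=0) -> (row=1, col=0)
Final: (row=1, col=0)

Answer: Final position: (row=1, col=0)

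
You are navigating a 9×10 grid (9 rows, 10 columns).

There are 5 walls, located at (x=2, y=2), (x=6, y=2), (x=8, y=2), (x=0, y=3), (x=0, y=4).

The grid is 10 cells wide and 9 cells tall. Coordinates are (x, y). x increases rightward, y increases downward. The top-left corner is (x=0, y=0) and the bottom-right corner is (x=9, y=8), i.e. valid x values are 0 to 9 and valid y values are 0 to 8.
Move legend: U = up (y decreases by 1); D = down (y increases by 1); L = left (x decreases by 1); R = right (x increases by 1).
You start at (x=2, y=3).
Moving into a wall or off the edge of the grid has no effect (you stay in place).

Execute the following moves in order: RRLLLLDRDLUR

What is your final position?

Answer: Final position: (x=2, y=4)

Derivation:
Start: (x=2, y=3)
  R (right): (x=2, y=3) -> (x=3, y=3)
  R (right): (x=3, y=3) -> (x=4, y=3)
  L (left): (x=4, y=3) -> (x=3, y=3)
  L (left): (x=3, y=3) -> (x=2, y=3)
  L (left): (x=2, y=3) -> (x=1, y=3)
  L (left): blocked, stay at (x=1, y=3)
  D (down): (x=1, y=3) -> (x=1, y=4)
  R (right): (x=1, y=4) -> (x=2, y=4)
  D (down): (x=2, y=4) -> (x=2, y=5)
  L (left): (x=2, y=5) -> (x=1, y=5)
  U (up): (x=1, y=5) -> (x=1, y=4)
  R (right): (x=1, y=4) -> (x=2, y=4)
Final: (x=2, y=4)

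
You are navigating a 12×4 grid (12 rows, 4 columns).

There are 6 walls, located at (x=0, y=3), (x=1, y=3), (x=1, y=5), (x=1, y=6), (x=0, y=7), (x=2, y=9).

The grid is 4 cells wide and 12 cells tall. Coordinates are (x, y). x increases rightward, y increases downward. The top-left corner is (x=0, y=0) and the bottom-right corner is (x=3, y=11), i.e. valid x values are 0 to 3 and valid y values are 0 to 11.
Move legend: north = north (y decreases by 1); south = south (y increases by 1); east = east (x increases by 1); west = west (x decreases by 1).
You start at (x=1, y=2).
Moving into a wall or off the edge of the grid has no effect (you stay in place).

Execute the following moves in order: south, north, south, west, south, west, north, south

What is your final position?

Start: (x=1, y=2)
  south (south): blocked, stay at (x=1, y=2)
  north (north): (x=1, y=2) -> (x=1, y=1)
  south (south): (x=1, y=1) -> (x=1, y=2)
  west (west): (x=1, y=2) -> (x=0, y=2)
  south (south): blocked, stay at (x=0, y=2)
  west (west): blocked, stay at (x=0, y=2)
  north (north): (x=0, y=2) -> (x=0, y=1)
  south (south): (x=0, y=1) -> (x=0, y=2)
Final: (x=0, y=2)

Answer: Final position: (x=0, y=2)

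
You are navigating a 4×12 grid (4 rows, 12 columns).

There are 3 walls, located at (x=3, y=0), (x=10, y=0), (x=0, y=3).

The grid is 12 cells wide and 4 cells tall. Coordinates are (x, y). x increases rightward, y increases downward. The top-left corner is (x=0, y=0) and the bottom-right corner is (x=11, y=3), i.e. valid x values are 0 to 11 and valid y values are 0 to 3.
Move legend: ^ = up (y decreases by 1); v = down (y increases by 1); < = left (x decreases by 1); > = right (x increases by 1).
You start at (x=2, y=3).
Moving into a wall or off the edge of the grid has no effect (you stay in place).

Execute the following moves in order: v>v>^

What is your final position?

Answer: Final position: (x=4, y=2)

Derivation:
Start: (x=2, y=3)
  v (down): blocked, stay at (x=2, y=3)
  > (right): (x=2, y=3) -> (x=3, y=3)
  v (down): blocked, stay at (x=3, y=3)
  > (right): (x=3, y=3) -> (x=4, y=3)
  ^ (up): (x=4, y=3) -> (x=4, y=2)
Final: (x=4, y=2)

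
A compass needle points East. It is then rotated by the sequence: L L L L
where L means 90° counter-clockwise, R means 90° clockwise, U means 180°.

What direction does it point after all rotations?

Answer: Final heading: East

Derivation:
Start: East
  L (left (90° counter-clockwise)) -> North
  L (left (90° counter-clockwise)) -> West
  L (left (90° counter-clockwise)) -> South
  L (left (90° counter-clockwise)) -> East
Final: East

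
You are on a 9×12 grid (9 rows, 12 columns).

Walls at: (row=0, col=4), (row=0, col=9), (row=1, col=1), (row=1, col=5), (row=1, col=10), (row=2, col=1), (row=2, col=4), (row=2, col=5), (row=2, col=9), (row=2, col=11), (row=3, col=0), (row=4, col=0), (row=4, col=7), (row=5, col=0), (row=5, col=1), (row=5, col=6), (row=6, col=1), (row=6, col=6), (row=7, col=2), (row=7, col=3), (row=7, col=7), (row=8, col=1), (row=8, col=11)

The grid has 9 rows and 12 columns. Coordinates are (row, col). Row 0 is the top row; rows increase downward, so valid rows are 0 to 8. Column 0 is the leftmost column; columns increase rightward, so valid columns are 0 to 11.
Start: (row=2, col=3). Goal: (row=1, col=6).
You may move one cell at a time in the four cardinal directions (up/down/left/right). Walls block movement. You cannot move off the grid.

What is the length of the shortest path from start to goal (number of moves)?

Answer: Shortest path length: 6

Derivation:
BFS from (row=2, col=3) until reaching (row=1, col=6):
  Distance 0: (row=2, col=3)
  Distance 1: (row=1, col=3), (row=2, col=2), (row=3, col=3)
  Distance 2: (row=0, col=3), (row=1, col=2), (row=1, col=4), (row=3, col=2), (row=3, col=4), (row=4, col=3)
  Distance 3: (row=0, col=2), (row=3, col=1), (row=3, col=5), (row=4, col=2), (row=4, col=4), (row=5, col=3)
  Distance 4: (row=0, col=1), (row=3, col=6), (row=4, col=1), (row=4, col=5), (row=5, col=2), (row=5, col=4), (row=6, col=3)
  Distance 5: (row=0, col=0), (row=2, col=6), (row=3, col=7), (row=4, col=6), (row=5, col=5), (row=6, col=2), (row=6, col=4)
  Distance 6: (row=1, col=0), (row=1, col=6), (row=2, col=7), (row=3, col=8), (row=6, col=5), (row=7, col=4)  <- goal reached here
One shortest path (6 moves): (row=2, col=3) -> (row=3, col=3) -> (row=3, col=4) -> (row=3, col=5) -> (row=3, col=6) -> (row=2, col=6) -> (row=1, col=6)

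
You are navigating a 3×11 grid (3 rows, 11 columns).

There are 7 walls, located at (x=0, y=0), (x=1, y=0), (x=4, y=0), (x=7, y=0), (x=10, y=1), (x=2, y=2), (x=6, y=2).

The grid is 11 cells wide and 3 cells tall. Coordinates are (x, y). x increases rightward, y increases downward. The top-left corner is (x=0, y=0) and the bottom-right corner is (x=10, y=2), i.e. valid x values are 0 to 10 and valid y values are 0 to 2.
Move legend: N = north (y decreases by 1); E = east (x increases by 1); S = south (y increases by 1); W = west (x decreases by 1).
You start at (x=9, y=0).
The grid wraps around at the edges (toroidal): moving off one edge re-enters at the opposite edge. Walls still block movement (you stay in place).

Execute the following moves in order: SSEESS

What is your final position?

Answer: Final position: (x=0, y=2)

Derivation:
Start: (x=9, y=0)
  S (south): (x=9, y=0) -> (x=9, y=1)
  S (south): (x=9, y=1) -> (x=9, y=2)
  E (east): (x=9, y=2) -> (x=10, y=2)
  E (east): (x=10, y=2) -> (x=0, y=2)
  S (south): blocked, stay at (x=0, y=2)
  S (south): blocked, stay at (x=0, y=2)
Final: (x=0, y=2)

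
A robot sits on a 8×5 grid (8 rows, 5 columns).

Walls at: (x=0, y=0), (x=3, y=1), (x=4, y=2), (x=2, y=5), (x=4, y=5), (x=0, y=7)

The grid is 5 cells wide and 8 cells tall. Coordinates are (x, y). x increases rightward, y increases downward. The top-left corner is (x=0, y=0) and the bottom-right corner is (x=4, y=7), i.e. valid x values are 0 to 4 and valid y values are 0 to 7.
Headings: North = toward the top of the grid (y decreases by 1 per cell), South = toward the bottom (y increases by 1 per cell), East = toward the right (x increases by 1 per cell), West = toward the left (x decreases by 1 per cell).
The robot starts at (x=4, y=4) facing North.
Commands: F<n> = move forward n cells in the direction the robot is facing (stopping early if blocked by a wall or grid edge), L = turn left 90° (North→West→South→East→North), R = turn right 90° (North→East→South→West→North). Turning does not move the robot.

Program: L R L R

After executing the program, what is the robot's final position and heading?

Start: (x=4, y=4), facing North
  L: turn left, now facing West
  R: turn right, now facing North
  L: turn left, now facing West
  R: turn right, now facing North
Final: (x=4, y=4), facing North

Answer: Final position: (x=4, y=4), facing North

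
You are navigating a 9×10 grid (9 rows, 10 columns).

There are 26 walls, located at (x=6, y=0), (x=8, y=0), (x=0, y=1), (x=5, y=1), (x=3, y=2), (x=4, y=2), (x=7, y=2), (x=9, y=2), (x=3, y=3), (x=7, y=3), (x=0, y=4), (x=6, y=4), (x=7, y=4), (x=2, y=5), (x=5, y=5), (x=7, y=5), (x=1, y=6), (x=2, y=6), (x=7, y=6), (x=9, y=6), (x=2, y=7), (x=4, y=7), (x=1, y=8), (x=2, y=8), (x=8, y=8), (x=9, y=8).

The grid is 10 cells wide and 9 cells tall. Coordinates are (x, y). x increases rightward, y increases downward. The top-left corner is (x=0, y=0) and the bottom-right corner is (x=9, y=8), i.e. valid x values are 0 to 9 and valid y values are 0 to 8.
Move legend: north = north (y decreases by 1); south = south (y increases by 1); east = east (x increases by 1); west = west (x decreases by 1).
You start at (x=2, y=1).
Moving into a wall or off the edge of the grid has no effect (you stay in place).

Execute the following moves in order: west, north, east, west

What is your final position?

Answer: Final position: (x=1, y=0)

Derivation:
Start: (x=2, y=1)
  west (west): (x=2, y=1) -> (x=1, y=1)
  north (north): (x=1, y=1) -> (x=1, y=0)
  east (east): (x=1, y=0) -> (x=2, y=0)
  west (west): (x=2, y=0) -> (x=1, y=0)
Final: (x=1, y=0)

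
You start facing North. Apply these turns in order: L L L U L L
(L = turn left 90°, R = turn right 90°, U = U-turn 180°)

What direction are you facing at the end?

Answer: Final heading: East

Derivation:
Start: North
  L (left (90° counter-clockwise)) -> West
  L (left (90° counter-clockwise)) -> South
  L (left (90° counter-clockwise)) -> East
  U (U-turn (180°)) -> West
  L (left (90° counter-clockwise)) -> South
  L (left (90° counter-clockwise)) -> East
Final: East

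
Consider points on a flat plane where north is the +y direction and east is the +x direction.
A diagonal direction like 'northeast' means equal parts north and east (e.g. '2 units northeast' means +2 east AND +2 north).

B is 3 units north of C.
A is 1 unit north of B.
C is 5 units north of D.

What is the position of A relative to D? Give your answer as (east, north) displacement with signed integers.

Place D at the origin (east=0, north=0).
  C is 5 units north of D: delta (east=+0, north=+5); C at (east=0, north=5).
  B is 3 units north of C: delta (east=+0, north=+3); B at (east=0, north=8).
  A is 1 unit north of B: delta (east=+0, north=+1); A at (east=0, north=9).
Therefore A relative to D: (east=0, north=9).

Answer: A is at (east=0, north=9) relative to D.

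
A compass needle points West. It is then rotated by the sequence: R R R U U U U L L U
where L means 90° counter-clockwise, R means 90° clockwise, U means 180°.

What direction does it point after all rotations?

Start: West
  R (right (90° clockwise)) -> North
  R (right (90° clockwise)) -> East
  R (right (90° clockwise)) -> South
  U (U-turn (180°)) -> North
  U (U-turn (180°)) -> South
  U (U-turn (180°)) -> North
  U (U-turn (180°)) -> South
  L (left (90° counter-clockwise)) -> East
  L (left (90° counter-clockwise)) -> North
  U (U-turn (180°)) -> South
Final: South

Answer: Final heading: South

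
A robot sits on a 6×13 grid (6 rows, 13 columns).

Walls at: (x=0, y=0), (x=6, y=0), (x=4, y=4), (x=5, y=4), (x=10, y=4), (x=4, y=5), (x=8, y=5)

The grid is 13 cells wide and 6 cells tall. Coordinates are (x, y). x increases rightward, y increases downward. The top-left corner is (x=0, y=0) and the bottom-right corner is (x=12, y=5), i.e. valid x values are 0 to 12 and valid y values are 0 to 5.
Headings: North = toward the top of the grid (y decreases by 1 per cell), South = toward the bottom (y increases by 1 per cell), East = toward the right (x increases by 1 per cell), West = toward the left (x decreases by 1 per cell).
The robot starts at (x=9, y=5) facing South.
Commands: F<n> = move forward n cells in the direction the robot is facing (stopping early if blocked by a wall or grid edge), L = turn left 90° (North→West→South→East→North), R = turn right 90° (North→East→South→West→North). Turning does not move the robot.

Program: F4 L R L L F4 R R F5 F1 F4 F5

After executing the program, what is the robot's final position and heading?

Start: (x=9, y=5), facing South
  F4: move forward 0/4 (blocked), now at (x=9, y=5)
  L: turn left, now facing East
  R: turn right, now facing South
  L: turn left, now facing East
  L: turn left, now facing North
  F4: move forward 4, now at (x=9, y=1)
  R: turn right, now facing East
  R: turn right, now facing South
  F5: move forward 4/5 (blocked), now at (x=9, y=5)
  F1: move forward 0/1 (blocked), now at (x=9, y=5)
  F4: move forward 0/4 (blocked), now at (x=9, y=5)
  F5: move forward 0/5 (blocked), now at (x=9, y=5)
Final: (x=9, y=5), facing South

Answer: Final position: (x=9, y=5), facing South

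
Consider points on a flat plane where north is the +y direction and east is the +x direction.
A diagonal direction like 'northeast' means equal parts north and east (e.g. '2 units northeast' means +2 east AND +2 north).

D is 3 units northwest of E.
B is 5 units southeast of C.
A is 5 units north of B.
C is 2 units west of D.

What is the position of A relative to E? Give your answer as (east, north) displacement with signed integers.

Answer: A is at (east=0, north=3) relative to E.

Derivation:
Place E at the origin (east=0, north=0).
  D is 3 units northwest of E: delta (east=-3, north=+3); D at (east=-3, north=3).
  C is 2 units west of D: delta (east=-2, north=+0); C at (east=-5, north=3).
  B is 5 units southeast of C: delta (east=+5, north=-5); B at (east=0, north=-2).
  A is 5 units north of B: delta (east=+0, north=+5); A at (east=0, north=3).
Therefore A relative to E: (east=0, north=3).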